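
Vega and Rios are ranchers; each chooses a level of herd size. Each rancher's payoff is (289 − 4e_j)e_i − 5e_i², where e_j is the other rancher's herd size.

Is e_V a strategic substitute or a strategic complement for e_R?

strategic substitutes

Vega's payoff is (289 − 4e_R)e_V − 5e_V².
∂π/∂e_V = 289 − 4e_R − 10e_V = 0, so e_V = 28.9 − 0.4e_R.
The best-response slope de_V/de_R = −0.4 < 0: the reaction function is downward-sloping, so the choices are strategic substitutes.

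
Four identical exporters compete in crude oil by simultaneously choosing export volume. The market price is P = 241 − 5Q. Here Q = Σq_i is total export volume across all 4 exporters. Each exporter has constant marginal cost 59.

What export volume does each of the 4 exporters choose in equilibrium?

7.28

A representative exporter's profit is π_i = q_i(241 − 5Q) − 59q_i, with Q = q_i + Σ_{j≠i} q_j.
First-order condition: 182 − 10q_i − 5Σ_{j≠i} q_j = 0.
Imposing symmetry (q_j = q for all j) turns Σ_{j≠i} q_j into 3q, so 182 = 25q and q = 7.28.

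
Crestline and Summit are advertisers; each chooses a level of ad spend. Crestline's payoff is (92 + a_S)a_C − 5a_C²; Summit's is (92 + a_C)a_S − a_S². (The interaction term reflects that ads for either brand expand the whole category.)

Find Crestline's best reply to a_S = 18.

11

Expanding Crestline's payoff: 92a_C + a_Sa_C − 5a_C².
∂π/∂a_C = 92 + a_S − 10a_C = 0, so a_C = 9.2 + 0.1a_S.
At a_S = 18: a_C = 9.2 + 0.1·18 = 11.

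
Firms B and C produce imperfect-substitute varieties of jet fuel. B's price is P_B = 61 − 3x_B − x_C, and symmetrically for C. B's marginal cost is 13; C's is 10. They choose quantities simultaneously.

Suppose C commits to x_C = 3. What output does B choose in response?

7.5

Firm B's profit: π = x_B(61 − 3x_B − x_C) − 13x_B.
∂π/∂x_B = 48 − 6x_B − x_C = 0 ⇒ x_B = 8 − (1/6)x_C.
At x_C = 3: x_B = 8 − (1/6)·3 = 7.5.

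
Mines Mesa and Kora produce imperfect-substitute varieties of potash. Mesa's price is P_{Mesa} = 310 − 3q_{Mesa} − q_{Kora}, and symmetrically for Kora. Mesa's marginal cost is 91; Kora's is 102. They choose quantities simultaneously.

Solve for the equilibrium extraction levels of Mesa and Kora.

Mine Mesa's profit: π = q_{Mesa}(310 − 3q_{Mesa} − q_{Kora}) − 91q_{Mesa}.
∂π/∂q_{Mesa} = 219 − 6q_{Mesa} − q_{Kora} = 0 ⇒ q_{Mesa} = 36.5 − (1/6)q_{Kora}.
Similarly q_{Kora} = 104/3 − (1/6)q_{Mesa}.
Substituting the second reaction function into the first: q_{Mesa} = 36.5 − (1/6)(104/3 − (1/6)q_{Mesa}), which gives (35/36)q_{Mesa} = 553/18 ⇒ q_{Mesa} = 31.6.
Then q_{Kora} = 104/3 − (1/6)·31.6 = 29.4.

31.6, 29.4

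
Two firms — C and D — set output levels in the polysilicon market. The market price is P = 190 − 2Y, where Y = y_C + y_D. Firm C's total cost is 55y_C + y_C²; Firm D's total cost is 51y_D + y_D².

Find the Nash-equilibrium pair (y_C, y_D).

Firm C's profit: π = y_C(190 − 2(y_C + y_D)) − 55y_C − y_C².
∂π/∂y_C = 135 − 6y_C − 2y_D = 0, so y_C = 22.5 − (1/3)y_D.
By the same steps for D: y_D = 139/6 − (1/3)y_C.
Substituting the second reaction function into the first: y_C = 22.5 − (1/3)(139/6 − (1/3)y_C), which gives (8/9)y_C = 133/9 ⇒ y_C = 16.625.
Then y_D = 139/6 − (1/3)·16.625 = 17.625.

16.625, 17.625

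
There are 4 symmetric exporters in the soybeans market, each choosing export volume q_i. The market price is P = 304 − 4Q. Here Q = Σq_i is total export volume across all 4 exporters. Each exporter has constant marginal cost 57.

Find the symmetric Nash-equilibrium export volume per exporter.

A representative exporter's profit is π_i = q_i(304 − 4Q) − 57q_i, with Q = q_i + Σ_{j≠i} q_j.
First-order condition: 247 − 8q_i − 4Σ_{j≠i} q_j = 0.
In a symmetric equilibrium every exporter chooses the same q, so Σ_{j≠i} q_j = 3q. The condition becomes 247 − 20q = 0, giving q = 247/20 = 12.35.

12.35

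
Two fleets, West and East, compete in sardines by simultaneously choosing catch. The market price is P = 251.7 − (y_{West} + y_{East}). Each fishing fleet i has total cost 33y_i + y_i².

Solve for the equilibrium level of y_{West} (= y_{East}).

43.74

Fishing fleet West's profit: π = y_{West}(251.7 − (y_{West} + y_{East})) − 33y_{West} − y_{West}².
∂π/∂y_{West} = 218.7 − 4y_{West} − y_{East} = 0, so y_{West} = 54.675 − 0.25y_{East}.
The game is symmetric, so in equilibrium y_{East} = y_{West}: the reaction function gives 1.25y_{West} = 54.675, hence y_{West} = 43.74.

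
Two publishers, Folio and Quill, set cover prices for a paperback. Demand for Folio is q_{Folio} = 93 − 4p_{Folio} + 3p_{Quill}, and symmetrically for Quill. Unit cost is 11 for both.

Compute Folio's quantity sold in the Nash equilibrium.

Folio's profit: π = (p_{Folio} − 11)(93 − 4p_{Folio} + 3p_{Quill}).
∂π/∂p_{Folio} = 137 − 8p_{Folio} + 3p_{Quill} = 0 ⇒ p_{Folio} = 17.125 + 0.375p_{Quill}.
Setting p_{Folio} = p_{Quill} in the reaction function: p_{Folio} = 17.125 + 0.375p_{Folio}, so p_{Folio} = 17.125 / 0.625 = 27.4.
q_{Folio} = 93 − 4·27.4 + 3·27.4 = 65.6.

65.6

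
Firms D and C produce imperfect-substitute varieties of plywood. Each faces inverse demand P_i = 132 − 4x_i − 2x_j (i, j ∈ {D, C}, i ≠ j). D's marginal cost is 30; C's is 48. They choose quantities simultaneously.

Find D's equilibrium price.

73.2

Firm D's profit: π = x_D(132 − 4x_D − 2x_C) − 30x_D.
∂π/∂x_D = 102 − 8x_D − 2x_C = 0 ⇒ x_D = 12.75 − 0.25x_C.
Similarly x_C = 10.5 − 0.25x_D.
Solving the two reaction functions simultaneously: (1 − (−0.25)(−0.25))x_D = 12.75 − 0.25·10.5, so 0.9375x_D = 10.125 and x_D = 10.8.
Then x_C = 10.5 − 0.25·10.8 = 7.8.
P_D = 132 − 4·10.8 − 2·7.8 = 73.2.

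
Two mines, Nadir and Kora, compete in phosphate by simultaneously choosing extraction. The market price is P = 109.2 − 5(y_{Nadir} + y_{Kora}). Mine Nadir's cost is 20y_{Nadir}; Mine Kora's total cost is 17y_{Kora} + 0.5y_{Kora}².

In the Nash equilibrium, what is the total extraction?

Mine Nadir's profit: π = y_{Nadir}(109.2 − 5(y_{Nadir} + y_{Kora})) − 20y_{Nadir}.
∂π/∂y_{Nadir} = 89.2 − 10y_{Nadir} − 5y_{Kora} = 0, so y_{Nadir} = 8.92 − 0.5y_{Kora}.
For Kora: ∂π/∂y_{Kora} = 92.2 − 11y_{Kora} − 5y_{Nadir} = 0 ⇒ y_{Kora} = 461/55 − (5/11)y_{Nadir}.
Plugging y_{Kora} into Nadir's best response: y_{Nadir} = 8.92 − 0.5(461/55 − (5/11)y_{Nadir}) ⇒ (17/22)y_{Nadir} = 2601/550, so y_{Nadir} = 6.12.
Then y_{Kora} = 461/55 − (5/11)·6.12 = 5.6.
Total extraction: 6.12 + 5.6 = 11.72.

11.72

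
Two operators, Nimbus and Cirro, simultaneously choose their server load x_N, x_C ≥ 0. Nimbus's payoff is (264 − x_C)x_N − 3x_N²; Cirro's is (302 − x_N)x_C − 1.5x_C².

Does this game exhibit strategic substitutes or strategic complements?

Expanding Nimbus's payoff: 264x_N − x_Cx_N − 3x_N².
∂π/∂x_N = 264 − x_C − 6x_N = 0, so x_N = 44 − (1/6)x_C.
The best-response slope dx_N/dx_C = −1/6 < 0: the reaction function is downward-sloping, so the choices are strategic substitutes.

strategic substitutes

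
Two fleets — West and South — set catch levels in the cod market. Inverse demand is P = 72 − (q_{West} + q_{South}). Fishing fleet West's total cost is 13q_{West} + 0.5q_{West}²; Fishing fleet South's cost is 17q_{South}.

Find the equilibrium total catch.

Fishing fleet West's profit: π = q_{West}(72 − (q_{West} + q_{South})) − 13q_{West} − 0.5q_{West}².
∂π/∂q_{West} = 59 − 3q_{West} − q_{South} = 0, so q_{West} = 59/3 − (1/3)q_{South}.
For South: ∂π/∂q_{South} = 55 − 2q_{South} − q_{West} = 0 ⇒ q_{South} = 27.5 − 0.5q_{West}.
Substituting the second reaction function into the first: q_{West} = 59/3 − (1/3)(27.5 − 0.5q_{West}), which gives (5/6)q_{West} = 10.5 ⇒ q_{West} = 12.6.
Then q_{South} = 27.5 − 0.5·12.6 = 21.2.
Total catch: 12.6 + 21.2 = 33.8.

33.8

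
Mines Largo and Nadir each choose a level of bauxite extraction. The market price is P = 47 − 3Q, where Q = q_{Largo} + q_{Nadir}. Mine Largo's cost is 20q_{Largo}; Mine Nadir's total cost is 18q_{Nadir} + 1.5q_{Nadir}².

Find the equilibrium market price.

30.4

Mine Largo's profit: π = q_{Largo}(47 − 3(q_{Largo} + q_{Nadir})) − 20q_{Largo}.
∂π/∂q_{Largo} = 27 − 6q_{Largo} − 3q_{Nadir} = 0, so q_{Largo} = 4.5 − 0.5q_{Nadir}.
For Nadir: ∂π/∂q_{Nadir} = 29 − 9q_{Nadir} − 3q_{Largo} = 0 ⇒ q_{Nadir} = 29/9 − (1/3)q_{Largo}.
Substituting the second reaction function into the first: q_{Largo} = 4.5 − 0.5(29/9 − (1/3)q_{Largo}), which gives (5/6)q_{Largo} = 26/9 ⇒ q_{Largo} = 52/15.
Then q_{Nadir} = 29/9 − (1/3)·(52/15) = 31/15.
Equilibrium price: P = 47 − 3·(83/15) = 30.4.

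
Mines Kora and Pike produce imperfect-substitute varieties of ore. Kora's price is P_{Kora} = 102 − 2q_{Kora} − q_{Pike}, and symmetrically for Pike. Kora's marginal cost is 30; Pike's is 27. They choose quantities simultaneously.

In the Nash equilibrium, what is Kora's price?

58.4

Mine Kora's profit: π = q_{Kora}(102 − 2q_{Kora} − q_{Pike}) − 30q_{Kora}.
∂π/∂q_{Kora} = 72 − 4q_{Kora} − q_{Pike} = 0 ⇒ q_{Kora} = 18 − 0.25q_{Pike}.
Similarly q_{Pike} = 18.75 − 0.25q_{Kora}.
Plugging q_{Pike} into Kora's best response: q_{Kora} = 18 − 0.25(18.75 − 0.25q_{Kora}) ⇒ 0.9375q_{Kora} = 13.3125, so q_{Kora} = 14.2.
Then q_{Pike} = 18.75 − 0.25·14.2 = 15.2.
P_{Kora} = 102 − 2·14.2 − 15.2 = 58.4.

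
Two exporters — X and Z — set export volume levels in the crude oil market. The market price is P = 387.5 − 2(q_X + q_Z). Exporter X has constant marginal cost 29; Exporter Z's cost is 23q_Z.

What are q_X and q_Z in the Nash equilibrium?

58.75, 61.75

Exporter X's profit: π = q_X(387.5 − 2(q_X + q_Z)) − 29q_X.
∂π/∂q_X = 358.5 − 4q_X − 2q_Z = 0, so q_X = 89.625 − 0.5q_Z.
By the same steps for Z: q_Z = 91.125 − 0.5q_X.
Solving the two reaction functions simultaneously: (1 − (−0.5)(−0.5))q_X = 89.625 − 0.5·91.125, so 0.75q_X = 44.0625 and q_X = 58.75.
Then q_Z = 91.125 − 0.5·58.75 = 61.75.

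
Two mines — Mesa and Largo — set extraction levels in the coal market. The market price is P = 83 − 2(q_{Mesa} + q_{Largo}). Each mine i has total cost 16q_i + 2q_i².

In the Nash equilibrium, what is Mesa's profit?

179.56

Mine Mesa's profit: π = q_{Mesa}(83 − 2(q_{Mesa} + q_{Largo})) − 16q_{Mesa} − 2q_{Mesa}².
∂π/∂q_{Mesa} = 67 − 8q_{Mesa} − 2q_{Largo} = 0, so q_{Mesa} = 8.375 − 0.25q_{Largo}.
Setting q_{Mesa} = q_{Largo} in the reaction function: q_{Mesa} = 8.375 − 0.25q_{Mesa}, so q_{Mesa} = 8.375 / 1.25 = 6.7.
Price P = 83 − 2·13.4 = 56.2.
Mesa's profit: (56.2 − 16)·6.7 − 2(6.7)² = 179.56.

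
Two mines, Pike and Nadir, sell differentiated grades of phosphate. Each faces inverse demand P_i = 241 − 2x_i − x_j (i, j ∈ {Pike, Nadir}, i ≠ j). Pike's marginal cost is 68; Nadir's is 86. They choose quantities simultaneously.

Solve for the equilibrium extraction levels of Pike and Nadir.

Mine Pike's profit: π = x_{Pike}(241 − 2x_{Pike} − x_{Nadir}) − 68x_{Pike}.
∂π/∂x_{Pike} = 173 − 4x_{Pike} − x_{Nadir} = 0 ⇒ x_{Pike} = 43.25 − 0.25x_{Nadir}.
Similarly x_{Nadir} = 38.75 − 0.25x_{Pike}.
Substituting the second reaction function into the first: x_{Pike} = 43.25 − 0.25(38.75 − 0.25x_{Pike}), which gives 0.9375x_{Pike} = 33.5625 ⇒ x_{Pike} = 35.8.
Then x_{Nadir} = 38.75 − 0.25·35.8 = 29.8.

35.8, 29.8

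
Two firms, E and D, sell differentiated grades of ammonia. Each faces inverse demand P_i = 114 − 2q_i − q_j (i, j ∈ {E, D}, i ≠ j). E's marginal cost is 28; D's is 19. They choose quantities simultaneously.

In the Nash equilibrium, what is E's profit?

Firm E's profit: π = q_E(114 − 2q_E − q_D) − 28q_E.
∂π/∂q_E = 86 − 4q_E − q_D = 0 ⇒ q_E = 21.5 − 0.25q_D.
Similarly q_D = 23.75 − 0.25q_E.
Substituting the second reaction function into the first: q_E = 21.5 − 0.25(23.75 − 0.25q_E), which gives 0.9375q_E = 15.5625 ⇒ q_E = 16.6.
Then q_D = 23.75 − 0.25·16.6 = 19.6.
P_E = 114 − 2·16.6 − 19.6 = 61.2.
Profit = (61.2 − 28)·16.6 = 551.12.

551.12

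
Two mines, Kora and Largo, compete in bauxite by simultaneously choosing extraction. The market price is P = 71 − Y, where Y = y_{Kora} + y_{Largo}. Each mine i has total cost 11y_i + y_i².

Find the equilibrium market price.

Mine Kora's profit: π = y_{Kora}(71 − (y_{Kora} + y_{Largo})) − 11y_{Kora} − y_{Kora}².
∂π/∂y_{Kora} = 60 − 4y_{Kora} − y_{Largo} = 0, so y_{Kora} = 15 − 0.25y_{Largo}.
By symmetry y_{Largo} = y_{Kora}; substituting into the reaction function, 1.25y_{Kora} = 15 and y_{Kora} = 12.
Equilibrium price: P = 71 − 24 = 47.

47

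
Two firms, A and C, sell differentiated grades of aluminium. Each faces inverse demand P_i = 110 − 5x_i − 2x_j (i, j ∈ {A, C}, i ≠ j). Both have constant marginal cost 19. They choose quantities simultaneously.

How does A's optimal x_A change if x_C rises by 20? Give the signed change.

-4

Firm A's profit: π = x_A(110 − 5x_A − 2x_C) − 19x_A.
∂π/∂x_A = 91 − 10x_A − 2x_C = 0 ⇒ x_A = 9.1 − 0.2x_C.
The reaction-function slope is −0.2, so a 20-unit rise in x_C moves x_A by −0.2 × 20 = −4. A's best response falls — the actions are strategic substitutes.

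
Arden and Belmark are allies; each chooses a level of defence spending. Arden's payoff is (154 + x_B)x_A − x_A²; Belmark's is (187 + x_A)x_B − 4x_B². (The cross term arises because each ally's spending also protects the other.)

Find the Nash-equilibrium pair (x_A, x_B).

Expanding Arden's payoff: 154x_A + x_Bx_A − x_A².
∂π/∂x_A = 154 + x_B − 2x_A = 0, so x_A = 77 + 0.5x_B.
Likewise for Belmark: x_B = 23.375 + 0.125x_A.
Plugging x_B into Arden's best response: x_A = 77 + 0.5(23.375 + 0.125x_A) ⇒ 0.9375x_A = 88.6875, so x_A = 94.6.
Then x_B = 23.375 + 0.125·94.6 = 35.2.

94.6, 35.2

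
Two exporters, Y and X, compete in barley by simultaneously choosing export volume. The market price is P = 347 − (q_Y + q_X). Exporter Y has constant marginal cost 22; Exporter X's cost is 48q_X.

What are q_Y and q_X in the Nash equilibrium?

Exporter Y's profit: π = q_Y(347 − (q_Y + q_X)) − 22q_Y.
∂π/∂q_Y = 325 − 2q_Y − q_X = 0, so q_Y = 162.5 − 0.5q_X.
By the same steps for X: q_X = 149.5 − 0.5q_Y.
Substituting the second reaction function into the first: q_Y = 162.5 − 0.5(149.5 − 0.5q_Y), which gives 0.75q_Y = 87.75 ⇒ q_Y = 117.
Then q_X = 149.5 − 0.5·117 = 91.

117, 91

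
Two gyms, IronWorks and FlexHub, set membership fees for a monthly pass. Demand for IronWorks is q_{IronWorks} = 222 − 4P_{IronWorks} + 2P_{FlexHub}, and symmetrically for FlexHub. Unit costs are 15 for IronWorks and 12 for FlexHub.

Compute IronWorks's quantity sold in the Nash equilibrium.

IronWorks's profit: π = (P_{IronWorks} − 15)(222 − 4P_{IronWorks} + 2P_{FlexHub}).
∂π/∂P_{IronWorks} = 282 − 8P_{IronWorks} + 2P_{FlexHub} = 0 ⇒ P_{IronWorks} = 35.25 + 0.25P_{FlexHub}.
Similarly P_{FlexHub} = 33.75 + 0.25P_{IronWorks}.
Substituting the second reaction function into the first: P_{IronWorks} = 35.25 + 0.25(33.75 + 0.25P_{IronWorks}), which gives 0.9375P_{IronWorks} = 43.6875 ⇒ P_{IronWorks} = 46.6.
Then P_{FlexHub} = 33.75 + 0.25·46.6 = 45.4.
q_{IronWorks} = 222 − 4·46.6 + 2·45.4 = 126.4.

126.4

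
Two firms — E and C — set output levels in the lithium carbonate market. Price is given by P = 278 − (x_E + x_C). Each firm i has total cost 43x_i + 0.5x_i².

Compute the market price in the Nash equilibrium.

160.5

Firm E's profit: π = x_E(278 − (x_E + x_C)) − 43x_E − 0.5x_E².
∂π/∂x_E = 235 − 3x_E − x_C = 0, so x_E = 235/3 − (1/3)x_C.
The game is symmetric, so in equilibrium x_C = x_E: the reaction function gives (4/3)x_E = 235/3, hence x_E = 58.75.
Equilibrium price: P = 278 − 117.5 = 160.5.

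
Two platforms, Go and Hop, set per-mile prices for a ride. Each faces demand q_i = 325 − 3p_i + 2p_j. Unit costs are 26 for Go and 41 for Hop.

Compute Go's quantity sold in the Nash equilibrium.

Go's profit: π = (p_{Go} − 26)(325 − 3p_{Go} + 2p_{Hop}).
∂π/∂p_{Go} = 403 − 6p_{Go} + 2p_{Hop} = 0 ⇒ p_{Go} = 403/6 + (1/3)p_{Hop}.
Similarly p_{Hop} = 224/3 + (1/3)p_{Go}.
Plugging p_{Hop} into Go's best response: p_{Go} = 403/6 + (1/3)(224/3 + (1/3)p_{Go}) ⇒ (8/9)p_{Go} = 1657/18, so p_{Go} = 103.5625.
Then p_{Hop} = 224/3 + (1/3)·103.5625 = 109.1875.
q_{Go} = 325 − 3·103.5625 + 2·109.1875 = 232.6875.

232.6875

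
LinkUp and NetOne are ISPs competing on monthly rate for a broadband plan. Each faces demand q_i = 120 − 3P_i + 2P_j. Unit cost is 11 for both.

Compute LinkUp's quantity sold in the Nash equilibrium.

81.75

LinkUp's profit: π = (P_{LinkUp} − 11)(120 − 3P_{LinkUp} + 2P_{NetOne}).
∂π/∂P_{LinkUp} = 153 − 6P_{LinkUp} + 2P_{NetOne} = 0 ⇒ P_{LinkUp} = 25.5 + (1/3)P_{NetOne}.
The game is symmetric, so in equilibrium P_{NetOne} = P_{LinkUp}: the reaction function gives (2/3)P_{LinkUp} = 25.5, hence P_{LinkUp} = 38.25.
q_{LinkUp} = 120 − 3·38.25 + 2·38.25 = 81.75.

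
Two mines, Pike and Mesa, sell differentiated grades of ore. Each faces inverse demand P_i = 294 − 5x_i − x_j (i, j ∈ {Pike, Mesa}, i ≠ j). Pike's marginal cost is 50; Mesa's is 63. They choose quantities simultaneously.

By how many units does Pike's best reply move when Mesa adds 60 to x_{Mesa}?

Mine Pike's profit: π = x_{Pike}(294 − 5x_{Pike} − x_{Mesa}) − 50x_{Pike}.
∂π/∂x_{Pike} = 244 − 10x_{Pike} − x_{Mesa} = 0 ⇒ x_{Pike} = 24.4 − 0.1x_{Mesa}.
The reaction-function slope is −0.1, so a 60-unit rise in x_{Mesa} moves x_{Pike} by −0.1 × 60 = −6. Pike's best response falls — the actions are strategic substitutes.

-6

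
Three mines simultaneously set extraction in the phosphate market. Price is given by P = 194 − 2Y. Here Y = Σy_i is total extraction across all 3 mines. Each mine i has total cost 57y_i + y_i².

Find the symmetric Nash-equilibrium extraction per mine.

13.7

A representative mine's profit is π_i = y_i(194 − 2Y) − 57y_i − y_i², with Y = y_i + Σ_{j≠i} y_j.
First-order condition: 137 − 6y_i − 2Σ_{j≠i} y_j = 0.
Imposing symmetry (y_j = y for all j) turns Σ_{j≠i} y_j into 2y, so 137 = 10y and y = 13.7.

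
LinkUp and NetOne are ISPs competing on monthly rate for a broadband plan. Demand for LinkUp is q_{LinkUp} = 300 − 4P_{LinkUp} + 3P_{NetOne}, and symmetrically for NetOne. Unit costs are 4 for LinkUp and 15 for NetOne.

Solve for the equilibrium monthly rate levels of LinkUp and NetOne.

65.6, 69.6

LinkUp's profit: π = (P_{LinkUp} − 4)(300 − 4P_{LinkUp} + 3P_{NetOne}).
∂π/∂P_{LinkUp} = 316 − 8P_{LinkUp} + 3P_{NetOne} = 0 ⇒ P_{LinkUp} = 39.5 + 0.375P_{NetOne}.
Similarly P_{NetOne} = 45 + 0.375P_{LinkUp}.
Substituting the second reaction function into the first: P_{LinkUp} = 39.5 + 0.375(45 + 0.375P_{LinkUp}), which gives (55/64)P_{LinkUp} = 56.375 ⇒ P_{LinkUp} = 65.6.
Then P_{NetOne} = 45 + 0.375·65.6 = 69.6.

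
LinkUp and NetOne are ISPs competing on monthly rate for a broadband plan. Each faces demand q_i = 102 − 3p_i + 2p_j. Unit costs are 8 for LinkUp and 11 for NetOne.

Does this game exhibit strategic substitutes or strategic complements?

LinkUp's profit: π = (p_{LinkUp} − 8)(102 − 3p_{LinkUp} + 2p_{NetOne}).
∂π/∂p_{LinkUp} = 126 − 6p_{LinkUp} + 2p_{NetOne} = 0 ⇒ p_{LinkUp} = 21 + (1/3)p_{NetOne}.
The best-response slope dp_{LinkUp}/dp_{NetOne} = 1/3 > 0: the reaction function is upward-sloping, so the choices are strategic complements.

strategic complements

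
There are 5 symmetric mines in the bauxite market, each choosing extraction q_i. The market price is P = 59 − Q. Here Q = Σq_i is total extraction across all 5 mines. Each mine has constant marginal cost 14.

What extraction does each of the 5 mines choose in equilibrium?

A representative mine's profit is π_i = q_i(59 − Q) − 14q_i, with Q = q_i + Σ_{j≠i} q_j.
First-order condition: 45 − 2q_i − Σ_{j≠i} q_j = 0.
With identical mines, set every q_j = q: then 45 − 2q − 4q = 0, i.e. q = 45/6 = 7.5.

7.5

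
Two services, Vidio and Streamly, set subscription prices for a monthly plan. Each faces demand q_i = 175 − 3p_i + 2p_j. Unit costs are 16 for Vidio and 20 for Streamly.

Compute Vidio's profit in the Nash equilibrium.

4920.75

Vidio's profit: π = (p_{Vidio} − 16)(175 − 3p_{Vidio} + 2p_{Streamly}).
∂π/∂p_{Vidio} = 223 − 6p_{Vidio} + 2p_{Streamly} = 0 ⇒ p_{Vidio} = 223/6 + (1/3)p_{Streamly}.
Similarly p_{Streamly} = 235/6 + (1/3)p_{Vidio}.
Solving the two reaction functions simultaneously: (1 − (1/3)(1/3))p_{Vidio} = 223/6 + (1/3)·(235/6), so (8/9)p_{Vidio} = 452/9 and p_{Vidio} = 56.5.
Then p_{Streamly} = 235/6 + (1/3)·56.5 = 58.
q_{Vidio} = 175 − 3·56.5 + 2·58 = 121.5.
Profit = (56.5 − 16)·121.5 = 4920.75.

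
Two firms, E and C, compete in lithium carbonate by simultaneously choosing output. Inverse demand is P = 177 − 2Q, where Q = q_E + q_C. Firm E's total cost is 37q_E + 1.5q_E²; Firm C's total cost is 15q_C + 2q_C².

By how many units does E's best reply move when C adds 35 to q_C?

Firm E's profit: π = q_E(177 − 2(q_E + q_C)) − 37q_E − 1.5q_E².
∂π/∂q_E = 140 − 7q_E − 2q_C = 0, so q_E = 20 − (2/7)q_C.
The reaction-function slope is −2/7, so a 35-unit rise in q_C moves q_E by −2/7 × 35 = −10. E's best response falls — the actions are strategic substitutes.

-10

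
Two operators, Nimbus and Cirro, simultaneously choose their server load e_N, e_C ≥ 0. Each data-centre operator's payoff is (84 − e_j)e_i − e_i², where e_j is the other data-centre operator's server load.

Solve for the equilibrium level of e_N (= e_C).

Nimbus's payoff is (84 − e_C)e_N − e_N².
∂π/∂e_N = 84 − e_C − 2e_N = 0, so e_N = 42 − 0.5e_C.
The game is symmetric, so in equilibrium e_C = e_N: the reaction function gives 1.5e_N = 42, hence e_N = 28.

28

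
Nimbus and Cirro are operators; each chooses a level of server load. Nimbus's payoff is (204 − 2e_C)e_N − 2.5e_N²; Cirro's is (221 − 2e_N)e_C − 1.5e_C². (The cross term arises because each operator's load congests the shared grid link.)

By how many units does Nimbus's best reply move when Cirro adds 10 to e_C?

Expanding Nimbus's payoff: 204e_N − 2e_Ce_N − 2.5e_N².
∂π/∂e_N = 204 − 2e_C − 5e_N = 0, so e_N = 40.8 − 0.4e_C.
The reaction-function slope is −0.4, so a 10-unit rise in e_C moves e_N by −0.4 × 10 = −4. Nimbus's best response falls — the actions are strategic substitutes.

-4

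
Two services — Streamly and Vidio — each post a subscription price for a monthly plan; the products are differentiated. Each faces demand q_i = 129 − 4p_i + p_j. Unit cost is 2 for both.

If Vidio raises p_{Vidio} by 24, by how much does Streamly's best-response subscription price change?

3

Streamly's profit: π = (p_{Streamly} − 2)(129 − 4p_{Streamly} + p_{Vidio}).
∂π/∂p_{Streamly} = 137 − 8p_{Streamly} + p_{Vidio} = 0 ⇒ p_{Streamly} = 17.125 + 0.125p_{Vidio}.
The reaction-function slope is 0.125, so a 24-unit rise in p_{Vidio} moves p_{Streamly} by 0.125 × 24 = 3. Streamly's best response rises — the actions are strategic complements.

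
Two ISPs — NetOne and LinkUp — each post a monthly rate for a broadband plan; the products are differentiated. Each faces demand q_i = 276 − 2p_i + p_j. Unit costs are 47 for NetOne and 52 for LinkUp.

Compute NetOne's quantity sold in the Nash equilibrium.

154

NetOne's profit: π = (p_{NetOne} − 47)(276 − 2p_{NetOne} + p_{LinkUp}).
∂π/∂p_{NetOne} = 370 − 4p_{NetOne} + p_{LinkUp} = 0 ⇒ p_{NetOne} = 92.5 + 0.25p_{LinkUp}.
Similarly p_{LinkUp} = 95 + 0.25p_{NetOne}.
Substituting the second reaction function into the first: p_{NetOne} = 92.5 + 0.25(95 + 0.25p_{NetOne}), which gives 0.9375p_{NetOne} = 116.25 ⇒ p_{NetOne} = 124.
Then p_{LinkUp} = 95 + 0.25·124 = 126.
q_{NetOne} = 276 − 2·124 + 126 = 154.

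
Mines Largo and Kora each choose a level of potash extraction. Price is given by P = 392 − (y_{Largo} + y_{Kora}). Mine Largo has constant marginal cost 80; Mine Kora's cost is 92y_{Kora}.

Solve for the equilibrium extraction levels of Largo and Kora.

Mine Largo's profit: π = y_{Largo}(392 − (y_{Largo} + y_{Kora})) − 80y_{Largo}.
∂π/∂y_{Largo} = 312 − 2y_{Largo} − y_{Kora} = 0, so y_{Largo} = 156 − 0.5y_{Kora}.
By the same steps for Kora: y_{Kora} = 150 − 0.5y_{Largo}.
Plugging y_{Kora} into Largo's best response: y_{Largo} = 156 − 0.5(150 − 0.5y_{Largo}) ⇒ 0.75y_{Largo} = 81, so y_{Largo} = 108.
Then y_{Kora} = 150 − 0.5·108 = 96.

108, 96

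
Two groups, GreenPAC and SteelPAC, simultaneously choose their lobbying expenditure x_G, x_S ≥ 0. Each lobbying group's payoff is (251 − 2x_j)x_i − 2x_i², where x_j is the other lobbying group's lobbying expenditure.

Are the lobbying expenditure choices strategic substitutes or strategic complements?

GreenPAC's payoff is (251 − 2x_S)x_G − 2x_G².
∂π/∂x_G = 251 − 2x_S − 4x_G = 0, so x_G = 62.75 − 0.5x_S.
The best-response slope dx_G/dx_S = −0.5 < 0: the reaction function is downward-sloping, so the choices are strategic substitutes.

strategic substitutes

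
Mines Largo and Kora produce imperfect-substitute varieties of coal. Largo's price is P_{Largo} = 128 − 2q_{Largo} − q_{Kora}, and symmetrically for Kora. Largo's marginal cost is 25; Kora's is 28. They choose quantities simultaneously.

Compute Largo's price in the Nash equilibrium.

66.6

Mine Largo's profit: π = q_{Largo}(128 − 2q_{Largo} − q_{Kora}) − 25q_{Largo}.
∂π/∂q_{Largo} = 103 − 4q_{Largo} − q_{Kora} = 0 ⇒ q_{Largo} = 25.75 − 0.25q_{Kora}.
Similarly q_{Kora} = 25 − 0.25q_{Largo}.
Substituting the second reaction function into the first: q_{Largo} = 25.75 − 0.25(25 − 0.25q_{Largo}), which gives 0.9375q_{Largo} = 19.5 ⇒ q_{Largo} = 20.8.
Then q_{Kora} = 25 − 0.25·20.8 = 19.8.
P_{Largo} = 128 − 2·20.8 − 19.8 = 66.6.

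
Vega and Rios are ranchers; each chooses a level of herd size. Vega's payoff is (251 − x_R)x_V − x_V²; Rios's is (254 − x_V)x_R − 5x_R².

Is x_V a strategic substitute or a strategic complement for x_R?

Expanding Vega's payoff: 251x_V − x_Rx_V − x_V².
∂π/∂x_V = 251 − x_R − 2x_V = 0, so x_V = 125.5 − 0.5x_R.
The best-response slope dx_V/dx_R = −0.5 < 0: the reaction function is downward-sloping, so the choices are strategic substitutes.

strategic substitutes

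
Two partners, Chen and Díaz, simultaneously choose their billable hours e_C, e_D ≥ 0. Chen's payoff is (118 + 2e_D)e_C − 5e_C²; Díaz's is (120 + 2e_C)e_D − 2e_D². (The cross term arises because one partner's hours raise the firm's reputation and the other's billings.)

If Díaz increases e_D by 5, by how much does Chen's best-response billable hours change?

1

Expanding Chen's payoff: 118e_C + 2e_De_C − 5e_C².
∂π/∂e_C = 118 + 2e_D − 10e_C = 0, so e_C = 11.8 + 0.2e_D.
The reaction-function slope is 0.2, so a 5-unit rise in e_D moves e_C by 0.2 × 5 = 1. Chen's best response rises — the actions are strategic complements.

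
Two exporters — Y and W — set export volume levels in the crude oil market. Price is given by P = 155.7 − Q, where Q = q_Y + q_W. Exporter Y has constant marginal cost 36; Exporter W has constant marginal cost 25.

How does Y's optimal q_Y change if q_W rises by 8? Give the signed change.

Exporter Y's profit: π = q_Y(155.7 − (q_Y + q_W)) − 36q_Y.
∂π/∂q_Y = 119.7 − 2q_Y − q_W = 0, so q_Y = 59.85 − 0.5q_W.
The reaction-function slope is −0.5, so an 8-unit rise in q_W moves q_Y by −0.5 × 8 = −4. Y's best response falls — the actions are strategic substitutes.

-4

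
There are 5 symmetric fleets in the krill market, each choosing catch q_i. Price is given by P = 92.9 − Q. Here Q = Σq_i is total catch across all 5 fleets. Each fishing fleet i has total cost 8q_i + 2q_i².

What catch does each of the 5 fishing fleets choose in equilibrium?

A representative fishing fleet's profit is π_i = q_i(92.9 − Q) − 8q_i − 2q_i², with Q = q_i + Σ_{j≠i} q_j.
First-order condition: 84.9 − 6q_i − Σ_{j≠i} q_j = 0.
With identical fishing fleets, set every q_j = q: then 84.9 − 6q − 4q = 0, i.e. q = 84.9/10 = 8.49.

8.49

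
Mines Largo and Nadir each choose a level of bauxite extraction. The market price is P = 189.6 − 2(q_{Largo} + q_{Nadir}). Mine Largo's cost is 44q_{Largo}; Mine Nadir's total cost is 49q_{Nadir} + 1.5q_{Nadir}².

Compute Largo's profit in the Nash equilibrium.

Mine Largo's profit: π = q_{Largo}(189.6 − 2(q_{Largo} + q_{Nadir})) − 44q_{Largo}.
∂π/∂q_{Largo} = 145.6 − 4q_{Largo} − 2q_{Nadir} = 0, so q_{Largo} = 36.4 − 0.5q_{Nadir}.
For Nadir: ∂π/∂q_{Nadir} = 140.6 − 7q_{Nadir} − 2q_{Largo} = 0 ⇒ q_{Nadir} = 703/35 − (2/7)q_{Largo}.
Substituting the second reaction function into the first: q_{Largo} = 36.4 − 0.5(703/35 − (2/7)q_{Largo}), which gives (6/7)q_{Largo} = 369/14 ⇒ q_{Largo} = 30.75.
Then q_{Nadir} = 703/35 − (2/7)·30.75 = 11.3.
Price P = 189.6 − 2·42.05 = 105.5.
Largo's profit: (105.5 − 44)·30.75 = 1891.125.

1891.125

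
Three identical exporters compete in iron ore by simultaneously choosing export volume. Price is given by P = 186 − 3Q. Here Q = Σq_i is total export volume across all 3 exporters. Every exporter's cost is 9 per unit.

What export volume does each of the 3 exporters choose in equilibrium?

A representative exporter's profit is π_i = q_i(186 − 3Q) − 9q_i, with Q = q_i + Σ_{j≠i} q_j.
First-order condition: 177 − 6q_i − 3Σ_{j≠i} q_j = 0.
In a symmetric equilibrium every exporter chooses the same q, so Σ_{j≠i} q_j = 2q. The condition becomes 177 − 12q = 0, giving q = 177/12 = 14.75.

14.75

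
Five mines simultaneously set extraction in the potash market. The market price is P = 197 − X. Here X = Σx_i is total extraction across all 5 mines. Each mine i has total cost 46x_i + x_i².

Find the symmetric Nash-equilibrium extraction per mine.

18.875

A representative mine's profit is π_i = x_i(197 − X) − 46x_i − x_i², with X = x_i + Σ_{j≠i} x_j.
First-order condition: 151 − 4x_i − Σ_{j≠i} x_j = 0.
In a symmetric equilibrium every mine chooses the same x, so Σ_{j≠i} x_j = 4x. The condition becomes 151 − 8x = 0, giving x = 151/8 = 18.875.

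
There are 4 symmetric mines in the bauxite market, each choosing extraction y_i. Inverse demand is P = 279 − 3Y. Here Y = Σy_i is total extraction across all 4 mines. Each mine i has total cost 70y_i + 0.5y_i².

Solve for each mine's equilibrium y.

13.0625

A representative mine's profit is π_i = y_i(279 − 3Y) − 70y_i − 0.5y_i², with Y = y_i + Σ_{j≠i} y_j.
First-order condition: 209 − 7y_i − 3Σ_{j≠i} y_j = 0.
In a symmetric equilibrium every mine chooses the same y, so Σ_{j≠i} y_j = 3y. The condition becomes 209 − 16y = 0, giving y = 209/16 = 13.0625.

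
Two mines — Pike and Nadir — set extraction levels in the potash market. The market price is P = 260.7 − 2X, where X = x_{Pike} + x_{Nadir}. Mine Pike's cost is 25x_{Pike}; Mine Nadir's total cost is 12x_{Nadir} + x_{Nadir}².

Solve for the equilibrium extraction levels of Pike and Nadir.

45.84, 26.17

Mine Pike's profit: π = x_{Pike}(260.7 − 2(x_{Pike} + x_{Nadir})) − 25x_{Pike}.
∂π/∂x_{Pike} = 235.7 − 4x_{Pike} − 2x_{Nadir} = 0, so x_{Pike} = 58.925 − 0.5x_{Nadir}.
For Nadir: ∂π/∂x_{Nadir} = 248.7 − 6x_{Nadir} − 2x_{Pike} = 0 ⇒ x_{Nadir} = 41.45 − (1/3)x_{Pike}.
Substituting the second reaction function into the first: x_{Pike} = 58.925 − 0.5(41.45 − (1/3)x_{Pike}), which gives (5/6)x_{Pike} = 38.2 ⇒ x_{Pike} = 45.84.
Then x_{Nadir} = 41.45 − (1/3)·45.84 = 26.17.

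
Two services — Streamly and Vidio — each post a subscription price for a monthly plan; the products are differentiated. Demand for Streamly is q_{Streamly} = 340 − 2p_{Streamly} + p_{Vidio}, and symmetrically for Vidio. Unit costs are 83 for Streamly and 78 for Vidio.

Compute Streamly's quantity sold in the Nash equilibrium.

Streamly's profit: π = (p_{Streamly} − 83)(340 − 2p_{Streamly} + p_{Vidio}).
∂π/∂p_{Streamly} = 506 − 4p_{Streamly} + p_{Vidio} = 0 ⇒ p_{Streamly} = 126.5 + 0.25p_{Vidio}.
Similarly p_{Vidio} = 124 + 0.25p_{Streamly}.
Plugging p_{Vidio} into Streamly's best response: p_{Streamly} = 126.5 + 0.25(124 + 0.25p_{Streamly}) ⇒ 0.9375p_{Streamly} = 157.5, so p_{Streamly} = 168.
Then p_{Vidio} = 124 + 0.25·168 = 166.
q_{Streamly} = 340 − 2·168 + 166 = 170.

170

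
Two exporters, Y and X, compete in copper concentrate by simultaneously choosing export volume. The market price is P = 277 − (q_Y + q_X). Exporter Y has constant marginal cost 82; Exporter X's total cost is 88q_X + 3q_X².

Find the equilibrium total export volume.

Exporter Y's profit: π = q_Y(277 − (q_Y + q_X)) − 82q_Y.
∂π/∂q_Y = 195 − 2q_Y − q_X = 0, so q_Y = 97.5 − 0.5q_X.
For X: ∂π/∂q_X = 189 − 8q_X − q_Y = 0 ⇒ q_X = 23.625 − 0.125q_Y.
Substituting the second reaction function into the first: q_Y = 97.5 − 0.5(23.625 − 0.125q_Y), which gives 0.9375q_Y = 85.6875 ⇒ q_Y = 91.4.
Then q_X = 23.625 − 0.125·91.4 = 12.2.
Total export volume: 91.4 + 12.2 = 103.6.

103.6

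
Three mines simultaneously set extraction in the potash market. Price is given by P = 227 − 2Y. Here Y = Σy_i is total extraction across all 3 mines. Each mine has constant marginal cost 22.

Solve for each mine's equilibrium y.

25.625

A representative mine's profit is π_i = y_i(227 − 2Y) − 22y_i, with Y = y_i + Σ_{j≠i} y_j.
First-order condition: 205 − 4y_i − 2Σ_{j≠i} y_j = 0.
Imposing symmetry (y_j = y for all j) turns Σ_{j≠i} y_j into 2y, so 205 = 8y and y = 25.625.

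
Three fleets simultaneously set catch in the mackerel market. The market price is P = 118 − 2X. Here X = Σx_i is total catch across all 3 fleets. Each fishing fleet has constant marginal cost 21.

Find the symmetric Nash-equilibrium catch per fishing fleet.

12.125

A representative fishing fleet's profit is π_i = x_i(118 − 2X) − 21x_i, with X = x_i + Σ_{j≠i} x_j.
First-order condition: 97 − 4x_i − 2Σ_{j≠i} x_j = 0.
In a symmetric equilibrium every fishing fleet chooses the same x, so Σ_{j≠i} x_j = 2x. The condition becomes 97 − 8x = 0, giving x = 97/8 = 12.125.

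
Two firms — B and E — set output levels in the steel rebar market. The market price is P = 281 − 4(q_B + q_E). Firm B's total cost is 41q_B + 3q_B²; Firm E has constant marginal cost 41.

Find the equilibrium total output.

Firm B's profit: π = q_B(281 − 4(q_B + q_E)) − 41q_B − 3q_B².
∂π/∂q_B = 240 − 14q_B − 4q_E = 0, so q_B = 120/7 − (2/7)q_E.
For E: ∂π/∂q_E = 240 − 8q_E − 4q_B = 0 ⇒ q_E = 30 − 0.5q_B.
Substituting the second reaction function into the first: q_B = 120/7 − (2/7)(30 − 0.5q_B), which gives (6/7)q_B = 60/7 ⇒ q_B = 10.
Then q_E = 30 − 0.5·10 = 25.
Total output: 10 + 25 = 35.

35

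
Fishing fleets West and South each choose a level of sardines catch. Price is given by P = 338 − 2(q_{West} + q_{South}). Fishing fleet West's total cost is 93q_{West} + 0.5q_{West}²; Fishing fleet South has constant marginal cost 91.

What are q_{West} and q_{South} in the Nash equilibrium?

Fishing fleet West's profit: π = q_{West}(338 − 2(q_{West} + q_{South})) − 93q_{West} − 0.5q_{West}².
∂π/∂q_{West} = 245 − 5q_{West} − 2q_{South} = 0, so q_{West} = 49 − 0.4q_{South}.
For South: ∂π/∂q_{South} = 247 − 4q_{South} − 2q_{West} = 0 ⇒ q_{South} = 61.75 − 0.5q_{West}.
Plugging q_{South} into West's best response: q_{West} = 49 − 0.4(61.75 − 0.5q_{West}) ⇒ 0.8q_{West} = 24.3, so q_{West} = 30.375.
Then q_{South} = 61.75 − 0.5·30.375 = 46.5625.

30.375, 46.5625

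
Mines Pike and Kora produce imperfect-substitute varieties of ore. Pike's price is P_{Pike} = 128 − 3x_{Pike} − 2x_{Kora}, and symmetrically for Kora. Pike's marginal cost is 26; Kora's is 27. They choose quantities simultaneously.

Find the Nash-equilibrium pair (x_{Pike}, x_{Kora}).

12.8125, 12.5625

Mine Pike's profit: π = x_{Pike}(128 − 3x_{Pike} − 2x_{Kora}) − 26x_{Pike}.
∂π/∂x_{Pike} = 102 − 6x_{Pike} − 2x_{Kora} = 0 ⇒ x_{Pike} = 17 − (1/3)x_{Kora}.
Similarly x_{Kora} = 101/6 − (1/3)x_{Pike}.
Plugging x_{Kora} into Pike's best response: x_{Pike} = 17 − (1/3)(101/6 − (1/3)x_{Pike}) ⇒ (8/9)x_{Pike} = 205/18, so x_{Pike} = 12.8125.
Then x_{Kora} = 101/6 − (1/3)·12.8125 = 12.5625.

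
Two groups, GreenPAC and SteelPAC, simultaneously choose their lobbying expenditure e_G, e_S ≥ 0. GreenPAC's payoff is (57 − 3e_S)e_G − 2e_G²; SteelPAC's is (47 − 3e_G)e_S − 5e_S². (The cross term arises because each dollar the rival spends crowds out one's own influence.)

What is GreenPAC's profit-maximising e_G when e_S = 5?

10.5

Expanding GreenPAC's payoff: 57e_G − 3e_Se_G − 2e_G².
∂π/∂e_G = 57 − 3e_S − 4e_G = 0, so e_G = 14.25 − 0.75e_S.
At e_S = 5: e_G = 14.25 − 0.75·5 = 10.5.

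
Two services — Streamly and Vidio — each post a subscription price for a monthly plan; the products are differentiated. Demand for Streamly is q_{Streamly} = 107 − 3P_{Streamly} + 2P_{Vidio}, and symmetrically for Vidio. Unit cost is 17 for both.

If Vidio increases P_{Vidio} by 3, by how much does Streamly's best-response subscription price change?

Streamly's profit: π = (P_{Streamly} − 17)(107 − 3P_{Streamly} + 2P_{Vidio}).
∂π/∂P_{Streamly} = 158 − 6P_{Streamly} + 2P_{Vidio} = 0 ⇒ P_{Streamly} = 79/3 + (1/3)P_{Vidio}.
The reaction-function slope is 1/3, so a 3-unit rise in P_{Vidio} moves P_{Streamly} by 1/3 × 3 = 1. Streamly's best response rises — the actions are strategic complements.

1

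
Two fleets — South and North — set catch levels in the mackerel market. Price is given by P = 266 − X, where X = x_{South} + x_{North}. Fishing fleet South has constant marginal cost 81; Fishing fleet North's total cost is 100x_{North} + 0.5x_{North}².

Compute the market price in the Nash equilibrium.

158.8

Fishing fleet South's profit: π = x_{South}(266 − (x_{South} + x_{North})) − 81x_{South}.
∂π/∂x_{South} = 185 − 2x_{South} − x_{North} = 0, so x_{South} = 92.5 − 0.5x_{North}.
For North: ∂π/∂x_{North} = 166 − 3x_{North} − x_{South} = 0 ⇒ x_{North} = 166/3 − (1/3)x_{South}.
Solving the two reaction functions simultaneously: (1 − (−0.5)(−1/3))x_{South} = 92.5 − 0.5·(166/3), so (5/6)x_{South} = 389/6 and x_{South} = 77.8.
Then x_{North} = 166/3 − (1/3)·77.8 = 29.4.
Equilibrium price: P = 266 − 107.2 = 158.8.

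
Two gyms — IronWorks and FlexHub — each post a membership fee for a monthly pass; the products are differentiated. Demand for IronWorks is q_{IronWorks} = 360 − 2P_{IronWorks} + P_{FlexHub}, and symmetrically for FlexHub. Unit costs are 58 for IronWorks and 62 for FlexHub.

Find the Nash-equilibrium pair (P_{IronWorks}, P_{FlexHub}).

IronWorks's profit: π = (P_{IronWorks} − 58)(360 − 2P_{IronWorks} + P_{FlexHub}).
∂π/∂P_{IronWorks} = 476 − 4P_{IronWorks} + P_{FlexHub} = 0 ⇒ P_{IronWorks} = 119 + 0.25P_{FlexHub}.
Similarly P_{FlexHub} = 121 + 0.25P_{IronWorks}.
Substituting the second reaction function into the first: P_{IronWorks} = 119 + 0.25(121 + 0.25P_{IronWorks}), which gives 0.9375P_{IronWorks} = 149.25 ⇒ P_{IronWorks} = 159.2.
Then P_{FlexHub} = 121 + 0.25·159.2 = 160.8.

159.2, 160.8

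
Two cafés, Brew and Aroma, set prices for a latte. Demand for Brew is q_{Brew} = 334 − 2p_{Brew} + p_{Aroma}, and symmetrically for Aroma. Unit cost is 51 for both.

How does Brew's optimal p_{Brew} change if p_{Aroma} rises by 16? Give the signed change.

4

Brew's profit: π = (p_{Brew} − 51)(334 − 2p_{Brew} + p_{Aroma}).
∂π/∂p_{Brew} = 436 − 4p_{Brew} + p_{Aroma} = 0 ⇒ p_{Brew} = 109 + 0.25p_{Aroma}.
The reaction-function slope is 0.25, so a 16-unit rise in p_{Aroma} moves p_{Brew} by 0.25 × 16 = 4. Brew's best response rises — the actions are strategic complements.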